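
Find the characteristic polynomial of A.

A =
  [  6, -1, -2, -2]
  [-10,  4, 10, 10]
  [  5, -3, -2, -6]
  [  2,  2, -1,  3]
x^4 - 11*x^3 + 36*x^2 - 16*x - 64

Expanding det(x·I − A) (e.g. by cofactor expansion or by noting that A is similar to its Jordan form J, which has the same characteristic polynomial as A) gives
  χ_A(x) = x^4 - 11*x^3 + 36*x^2 - 16*x - 64
which factors as (x - 4)^3*(x + 1). The eigenvalues (with algebraic multiplicities) are λ = -1 with multiplicity 1, λ = 4 with multiplicity 3.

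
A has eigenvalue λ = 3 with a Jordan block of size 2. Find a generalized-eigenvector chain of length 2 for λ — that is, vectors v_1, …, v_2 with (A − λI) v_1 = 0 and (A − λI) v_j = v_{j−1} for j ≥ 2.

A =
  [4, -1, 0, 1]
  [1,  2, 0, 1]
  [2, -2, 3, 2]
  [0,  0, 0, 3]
A Jordan chain for λ = 3 of length 2:
v_1 = (1, 1, 2, 0)ᵀ
v_2 = (1, 0, 0, 0)ᵀ

Let N = A − (3)·I. We want v_2 with N^2 v_2 = 0 but N^1 v_2 ≠ 0; then v_{j-1} := N · v_j for j = 2, …, 2.

Pick v_2 = (1, 0, 0, 0)ᵀ.
Then v_1 = N · v_2 = (1, 1, 2, 0)ᵀ.

Sanity check: (A − (3)·I) v_1 = (0, 0, 0, 0)ᵀ = 0. ✓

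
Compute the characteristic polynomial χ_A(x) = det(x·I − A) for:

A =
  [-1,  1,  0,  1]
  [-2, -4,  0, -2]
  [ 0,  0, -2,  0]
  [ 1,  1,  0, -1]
x^4 + 8*x^3 + 24*x^2 + 32*x + 16

Expanding det(x·I − A) (e.g. by cofactor expansion or by noting that A is similar to its Jordan form J, which has the same characteristic polynomial as A) gives
  χ_A(x) = x^4 + 8*x^3 + 24*x^2 + 32*x + 16
which factors as (x + 2)^4. The eigenvalues (with algebraic multiplicities) are λ = -2 with multiplicity 4.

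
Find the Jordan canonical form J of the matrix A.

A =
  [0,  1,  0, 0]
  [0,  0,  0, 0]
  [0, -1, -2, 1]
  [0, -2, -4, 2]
J_2(0) ⊕ J_2(0)

The characteristic polynomial is
  det(x·I − A) = x^4

Eigenvalues and multiplicities (the geometric multiplicity of λ is n − rank(A − λI), which equals the number of Jordan blocks for λ):
  λ = 0: algebraic multiplicity = 4, geometric multiplicity = 2

Determining the block sizes for each eigenvalue:
  λ = 0: with am = 4 and gm = 2, the partition is not yet determined (e.g. several partitions of 4 into 2 parts exist). Let N = A − (0)·I. Computing rank(N^1) = 2, rank(N^2) = 0; the number of blocks of size ≥ j is rank(N^{j−1}) − rank(N^j), giving [2, 2]. So we have 2 block(s) of size 2 → block sizes [2, 2]

Assembling the blocks gives a Jordan form
J =
  [0, 1, 0, 0]
  [0, 0, 0, 0]
  [0, 0, 0, 1]
  [0, 0, 0, 0]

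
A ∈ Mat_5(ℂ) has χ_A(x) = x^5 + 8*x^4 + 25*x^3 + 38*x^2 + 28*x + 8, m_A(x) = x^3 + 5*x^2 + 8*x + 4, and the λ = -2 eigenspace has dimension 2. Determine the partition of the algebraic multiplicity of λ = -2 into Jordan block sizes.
Block sizes for λ = -2: [2, 1]

Step 1 — from the characteristic polynomial, algebraic multiplicity of λ = -2 is 3. From dim ker(A − (-2)·I) = 2, there are exactly 2 Jordan blocks for λ = -2.
Step 2 — from the minimal polynomial, the factor (x + 2)^2 tells us the largest block for λ = -2 has size 2.
Step 3 — with total size 3, 2 blocks, and largest block 2, the block sizes (in nonincreasing order) are [2, 1].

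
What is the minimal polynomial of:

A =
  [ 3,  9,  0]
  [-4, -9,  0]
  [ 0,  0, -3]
x^2 + 6*x + 9

The characteristic polynomial is χ_A(x) = (x + 3)^3, so the eigenvalues are known. The minimal polynomial is
  m_A(x) = Π_λ (x − λ)^{k_λ}
where k_λ is the size of the *largest* Jordan block for λ (equivalently, the smallest k with (A − λI)^k v = 0 for every generalised eigenvector v of λ).

  λ = -3: largest Jordan block has size 2, contributing (x + 3)^2

So m_A(x) = (x + 3)^2 = x^2 + 6*x + 9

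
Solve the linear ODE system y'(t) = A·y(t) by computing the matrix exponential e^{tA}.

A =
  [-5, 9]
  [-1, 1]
e^{tA} =
  [-3*t*exp(-2*t) + exp(-2*t), 9*t*exp(-2*t)]
  [-t*exp(-2*t), 3*t*exp(-2*t) + exp(-2*t)]

Strategy: write A = P · J · P⁻¹ where J is a Jordan canonical form, so e^{tA} = P · e^{tJ} · P⁻¹, and e^{tJ} can be computed block-by-block.

A has Jordan form
J =
  [-2,  1]
  [ 0, -2]
(up to reordering of blocks).

Per-block formulas:
  For a 2×2 Jordan block J_2(-2): exp(t · J_2(-2)) = e^(-2t)·(I + t·N), where N is the 2×2 nilpotent shift.

After assembling e^{tJ} and conjugating by P, we get:

e^{tA} =
  [-3*t*exp(-2*t) + exp(-2*t), 9*t*exp(-2*t)]
  [-t*exp(-2*t), 3*t*exp(-2*t) + exp(-2*t)]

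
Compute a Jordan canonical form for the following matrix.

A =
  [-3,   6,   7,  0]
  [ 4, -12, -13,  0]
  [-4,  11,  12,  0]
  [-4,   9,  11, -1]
J_3(-1) ⊕ J_1(-1)

The characteristic polynomial is
  det(x·I − A) = x^4 + 4*x^3 + 6*x^2 + 4*x + 1 = (x + 1)^4

Eigenvalues and multiplicities (the geometric multiplicity of λ is n − rank(A − λI), which equals the number of Jordan blocks for λ):
  λ = -1: algebraic multiplicity = 4, geometric multiplicity = 2

Determining the block sizes for each eigenvalue:
  λ = -1: with am = 4 and gm = 2, the partition is not yet determined (e.g. several partitions of 4 into 2 parts exist). Let N = A − (-1)·I. Computing rank(N^1) = 2, rank(N^2) = 1, rank(N^3) = 0; the number of blocks of size ≥ j is rank(N^{j−1}) − rank(N^j), giving [2, 1, 1]. So we have 1 block(s) of size 3, 1 block(s) of size 1 → block sizes [3, 1]

Assembling the blocks gives a Jordan form
J =
  [-1,  1,  0,  0]
  [ 0, -1,  1,  0]
  [ 0,  0, -1,  0]
  [ 0,  0,  0, -1]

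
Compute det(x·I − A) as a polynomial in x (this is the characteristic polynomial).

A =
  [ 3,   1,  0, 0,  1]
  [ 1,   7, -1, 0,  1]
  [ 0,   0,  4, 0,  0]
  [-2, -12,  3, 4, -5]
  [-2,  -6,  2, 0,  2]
x^5 - 20*x^4 + 160*x^3 - 640*x^2 + 1280*x - 1024

Expanding det(x·I − A) (e.g. by cofactor expansion or by noting that A is similar to its Jordan form J, which has the same characteristic polynomial as A) gives
  χ_A(x) = x^5 - 20*x^4 + 160*x^3 - 640*x^2 + 1280*x - 1024
which factors as (x - 4)^5. The eigenvalues (with algebraic multiplicities) are λ = 4 with multiplicity 5.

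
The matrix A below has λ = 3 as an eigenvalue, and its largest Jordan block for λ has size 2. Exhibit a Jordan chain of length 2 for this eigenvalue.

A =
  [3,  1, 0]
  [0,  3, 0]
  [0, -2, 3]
A Jordan chain for λ = 3 of length 2:
v_1 = (1, 0, -2)ᵀ
v_2 = (0, 1, 0)ᵀ

Let N = A − (3)·I. We want v_2 with N^2 v_2 = 0 but N^1 v_2 ≠ 0; then v_{j-1} := N · v_j for j = 2, …, 2.

Pick v_2 = (0, 1, 0)ᵀ.
Then v_1 = N · v_2 = (1, 0, -2)ᵀ.

Sanity check: (A − (3)·I) v_1 = (0, 0, 0)ᵀ = 0. ✓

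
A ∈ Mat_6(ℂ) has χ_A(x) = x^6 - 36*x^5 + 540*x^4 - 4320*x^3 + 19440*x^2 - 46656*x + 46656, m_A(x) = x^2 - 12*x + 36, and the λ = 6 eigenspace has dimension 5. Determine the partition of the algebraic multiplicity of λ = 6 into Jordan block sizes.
Block sizes for λ = 6: [2, 1, 1, 1, 1]

Step 1 — from the characteristic polynomial, algebraic multiplicity of λ = 6 is 6. From dim ker(A − (6)·I) = 5, there are exactly 5 Jordan blocks for λ = 6.
Step 2 — from the minimal polynomial, the factor (x − 6)^2 tells us the largest block for λ = 6 has size 2.
Step 3 — with total size 6, 5 blocks, and largest block 2, the block sizes (in nonincreasing order) are [2, 1, 1, 1, 1].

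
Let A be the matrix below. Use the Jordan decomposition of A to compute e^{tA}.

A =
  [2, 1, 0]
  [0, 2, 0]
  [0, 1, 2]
e^{tA} =
  [exp(2*t), t*exp(2*t), 0]
  [0, exp(2*t), 0]
  [0, t*exp(2*t), exp(2*t)]

Strategy: write A = P · J · P⁻¹ where J is a Jordan canonical form, so e^{tA} = P · e^{tJ} · P⁻¹, and e^{tJ} can be computed block-by-block.

A has Jordan form
J =
  [2, 1, 0]
  [0, 2, 0]
  [0, 0, 2]
(up to reordering of blocks).

Per-block formulas:
  For a 1×1 block at λ = 2: exp(t · [2]) = [e^(2t)].
  For a 2×2 Jordan block J_2(2): exp(t · J_2(2)) = e^(2t)·(I + t·N), where N is the 2×2 nilpotent shift.

After assembling e^{tJ} and conjugating by P, we get:

e^{tA} =
  [exp(2*t), t*exp(2*t), 0]
  [0, exp(2*t), 0]
  [0, t*exp(2*t), exp(2*t)]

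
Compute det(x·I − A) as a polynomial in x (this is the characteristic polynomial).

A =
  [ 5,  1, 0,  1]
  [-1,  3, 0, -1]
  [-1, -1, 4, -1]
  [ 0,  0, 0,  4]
x^4 - 16*x^3 + 96*x^2 - 256*x + 256

Expanding det(x·I − A) (e.g. by cofactor expansion or by noting that A is similar to its Jordan form J, which has the same characteristic polynomial as A) gives
  χ_A(x) = x^4 - 16*x^3 + 96*x^2 - 256*x + 256
which factors as (x - 4)^4. The eigenvalues (with algebraic multiplicities) are λ = 4 with multiplicity 4.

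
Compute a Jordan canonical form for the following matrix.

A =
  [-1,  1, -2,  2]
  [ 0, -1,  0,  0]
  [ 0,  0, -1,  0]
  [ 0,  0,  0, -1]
J_2(-1) ⊕ J_1(-1) ⊕ J_1(-1)

The characteristic polynomial is
  det(x·I − A) = x^4 + 4*x^3 + 6*x^2 + 4*x + 1 = (x + 1)^4

Eigenvalues and multiplicities (the geometric multiplicity of λ is n − rank(A − λI), which equals the number of Jordan blocks for λ):
  λ = -1: algebraic multiplicity = 4, geometric multiplicity = 3

Determining the block sizes for each eigenvalue:
  λ = -1: 3 blocks summing to 4 forces exactly one block of size 2 and the rest size 1 → block sizes [2, 1, 1]

Assembling the blocks gives a Jordan form
J =
  [-1,  1,  0,  0]
  [ 0, -1,  0,  0]
  [ 0,  0, -1,  0]
  [ 0,  0,  0, -1]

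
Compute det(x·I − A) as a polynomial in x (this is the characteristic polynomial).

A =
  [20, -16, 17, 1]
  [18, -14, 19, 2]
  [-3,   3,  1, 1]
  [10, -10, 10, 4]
x^4 - 11*x^3 + 36*x^2 - 16*x - 64

Expanding det(x·I − A) (e.g. by cofactor expansion or by noting that A is similar to its Jordan form J, which has the same characteristic polynomial as A) gives
  χ_A(x) = x^4 - 11*x^3 + 36*x^2 - 16*x - 64
which factors as (x - 4)^3*(x + 1). The eigenvalues (with algebraic multiplicities) are λ = -1 with multiplicity 1, λ = 4 with multiplicity 3.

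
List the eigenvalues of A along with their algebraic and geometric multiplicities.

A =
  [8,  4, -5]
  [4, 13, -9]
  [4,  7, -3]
λ = 6: alg = 3, geom = 1

Step 1 — factor the characteristic polynomial to read off the algebraic multiplicities:
  χ_A(x) = (x - 6)^3

Step 2 — compute geometric multiplicities via the rank-nullity identity g(λ) = n − rank(A − λI):
  rank(A − (6)·I) = 2, so dim ker(A − (6)·I) = n − 2 = 1

Summary:
  λ = 6: algebraic multiplicity = 3, geometric multiplicity = 1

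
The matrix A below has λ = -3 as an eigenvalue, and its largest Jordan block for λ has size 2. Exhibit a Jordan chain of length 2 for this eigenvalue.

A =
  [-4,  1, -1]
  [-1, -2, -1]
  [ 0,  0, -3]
A Jordan chain for λ = -3 of length 2:
v_1 = (-1, -1, 0)ᵀ
v_2 = (1, 0, 0)ᵀ

Let N = A − (-3)·I. We want v_2 with N^2 v_2 = 0 but N^1 v_2 ≠ 0; then v_{j-1} := N · v_j for j = 2, …, 2.

Pick v_2 = (1, 0, 0)ᵀ.
Then v_1 = N · v_2 = (-1, -1, 0)ᵀ.

Sanity check: (A − (-3)·I) v_1 = (0, 0, 0)ᵀ = 0. ✓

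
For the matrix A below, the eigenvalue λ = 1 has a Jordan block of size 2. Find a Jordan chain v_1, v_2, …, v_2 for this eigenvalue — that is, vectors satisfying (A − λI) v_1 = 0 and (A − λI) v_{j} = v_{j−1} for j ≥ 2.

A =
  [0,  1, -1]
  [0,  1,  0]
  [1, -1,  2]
A Jordan chain for λ = 1 of length 2:
v_1 = (-1, 0, 1)ᵀ
v_2 = (1, 0, 0)ᵀ

Let N = A − (1)·I. We want v_2 with N^2 v_2 = 0 but N^1 v_2 ≠ 0; then v_{j-1} := N · v_j for j = 2, …, 2.

Pick v_2 = (1, 0, 0)ᵀ.
Then v_1 = N · v_2 = (-1, 0, 1)ᵀ.

Sanity check: (A − (1)·I) v_1 = (0, 0, 0)ᵀ = 0. ✓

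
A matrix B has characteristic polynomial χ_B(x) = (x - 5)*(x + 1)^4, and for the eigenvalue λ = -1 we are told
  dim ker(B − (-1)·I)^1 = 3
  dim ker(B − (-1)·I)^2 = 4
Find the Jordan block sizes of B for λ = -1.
Block sizes for λ = -1: [2, 1, 1]

From the dimensions of kernels of powers, the number of Jordan blocks of size at least j is d_j − d_{j−1} where d_j = dim ker(N^j) (with d_0 = 0). Computing the differences gives [3, 1].
The number of blocks of size exactly k is (#blocks of size ≥ k) − (#blocks of size ≥ k + 1), so the partition is: 2 block(s) of size 1, 1 block(s) of size 2.
In nonincreasing order the block sizes are [2, 1, 1].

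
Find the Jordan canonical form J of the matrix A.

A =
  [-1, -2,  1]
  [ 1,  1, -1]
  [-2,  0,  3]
J_3(1)

The characteristic polynomial is
  det(x·I − A) = x^3 - 3*x^2 + 3*x - 1 = (x - 1)^3

Eigenvalues and multiplicities (the geometric multiplicity of λ is n − rank(A − λI), which equals the number of Jordan blocks for λ):
  λ = 1: algebraic multiplicity = 3, geometric multiplicity = 1

Determining the block sizes for each eigenvalue:
  λ = 1: one block (gm = 1), so the single block has size am = 3 → block sizes [3]

Assembling the blocks gives a Jordan form
J =
  [1, 1, 0]
  [0, 1, 1]
  [0, 0, 1]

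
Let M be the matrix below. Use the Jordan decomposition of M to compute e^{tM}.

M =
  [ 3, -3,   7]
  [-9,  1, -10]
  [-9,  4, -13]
e^{tM} =
  [6*t*exp(-3*t) + exp(-3*t), -t^2*exp(-3*t) - 3*t*exp(-3*t), t^2*exp(-3*t) + 7*t*exp(-3*t)]
  [-9*t*exp(-3*t), 3*t^2*exp(-3*t)/2 + 4*t*exp(-3*t) + exp(-3*t), -3*t^2*exp(-3*t)/2 - 10*t*exp(-3*t)]
  [-9*t*exp(-3*t), 3*t^2*exp(-3*t)/2 + 4*t*exp(-3*t), -3*t^2*exp(-3*t)/2 - 10*t*exp(-3*t) + exp(-3*t)]

Strategy: write M = P · J · P⁻¹ where J is a Jordan canonical form, so e^{tM} = P · e^{tJ} · P⁻¹, and e^{tJ} can be computed block-by-block.

M has Jordan form
J =
  [-3,  1,  0]
  [ 0, -3,  1]
  [ 0,  0, -3]
(up to reordering of blocks).

Per-block formulas:
  For a 3×3 Jordan block J_3(-3): exp(t · J_3(-3)) = e^(-3t)·(I + t·N + (t^2/2)·N^2), where N is the 3×3 nilpotent shift.

After assembling e^{tJ} and conjugating by P, we get:

e^{tM} =
  [6*t*exp(-3*t) + exp(-3*t), -t^2*exp(-3*t) - 3*t*exp(-3*t), t^2*exp(-3*t) + 7*t*exp(-3*t)]
  [-9*t*exp(-3*t), 3*t^2*exp(-3*t)/2 + 4*t*exp(-3*t) + exp(-3*t), -3*t^2*exp(-3*t)/2 - 10*t*exp(-3*t)]
  [-9*t*exp(-3*t), 3*t^2*exp(-3*t)/2 + 4*t*exp(-3*t), -3*t^2*exp(-3*t)/2 - 10*t*exp(-3*t) + exp(-3*t)]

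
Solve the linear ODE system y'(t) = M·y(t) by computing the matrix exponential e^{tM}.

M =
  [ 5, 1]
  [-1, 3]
e^{tM} =
  [t*exp(4*t) + exp(4*t), t*exp(4*t)]
  [-t*exp(4*t), -t*exp(4*t) + exp(4*t)]

Strategy: write M = P · J · P⁻¹ where J is a Jordan canonical form, so e^{tM} = P · e^{tJ} · P⁻¹, and e^{tJ} can be computed block-by-block.

M has Jordan form
J =
  [4, 1]
  [0, 4]
(up to reordering of blocks).

Per-block formulas:
  For a 2×2 Jordan block J_2(4): exp(t · J_2(4)) = e^(4t)·(I + t·N), where N is the 2×2 nilpotent shift.

After assembling e^{tJ} and conjugating by P, we get:

e^{tM} =
  [t*exp(4*t) + exp(4*t), t*exp(4*t)]
  [-t*exp(4*t), -t*exp(4*t) + exp(4*t)]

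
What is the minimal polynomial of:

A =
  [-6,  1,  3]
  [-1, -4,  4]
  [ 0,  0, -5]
x^3 + 15*x^2 + 75*x + 125

The characteristic polynomial is χ_A(x) = (x + 5)^3, so the eigenvalues are known. The minimal polynomial is
  m_A(x) = Π_λ (x − λ)^{k_λ}
where k_λ is the size of the *largest* Jordan block for λ (equivalently, the smallest k with (A − λI)^k v = 0 for every generalised eigenvector v of λ).

  λ = -5: largest Jordan block has size 3, contributing (x + 5)^3

So m_A(x) = (x + 5)^3 = x^3 + 15*x^2 + 75*x + 125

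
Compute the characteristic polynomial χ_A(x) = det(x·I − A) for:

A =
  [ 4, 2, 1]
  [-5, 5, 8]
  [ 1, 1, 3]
x^3 - 12*x^2 + 48*x - 64

Expanding det(x·I − A) (e.g. by cofactor expansion or by noting that A is similar to its Jordan form J, which has the same characteristic polynomial as A) gives
  χ_A(x) = x^3 - 12*x^2 + 48*x - 64
which factors as (x - 4)^3. The eigenvalues (with algebraic multiplicities) are λ = 4 with multiplicity 3.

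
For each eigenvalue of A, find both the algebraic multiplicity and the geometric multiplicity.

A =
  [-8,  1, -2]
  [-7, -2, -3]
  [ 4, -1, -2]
λ = -4: alg = 3, geom = 1

Step 1 — factor the characteristic polynomial to read off the algebraic multiplicities:
  χ_A(x) = (x + 4)^3

Step 2 — compute geometric multiplicities via the rank-nullity identity g(λ) = n − rank(A − λI):
  rank(A − (-4)·I) = 2, so dim ker(A − (-4)·I) = n − 2 = 1

Summary:
  λ = -4: algebraic multiplicity = 3, geometric multiplicity = 1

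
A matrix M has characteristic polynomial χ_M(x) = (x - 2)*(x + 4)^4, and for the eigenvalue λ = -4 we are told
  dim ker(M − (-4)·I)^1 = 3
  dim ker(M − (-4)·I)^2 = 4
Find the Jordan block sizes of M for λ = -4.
Block sizes for λ = -4: [2, 1, 1]

From the dimensions of kernels of powers, the number of Jordan blocks of size at least j is d_j − d_{j−1} where d_j = dim ker(N^j) (with d_0 = 0). Computing the differences gives [3, 1].
The number of blocks of size exactly k is (#blocks of size ≥ k) − (#blocks of size ≥ k + 1), so the partition is: 2 block(s) of size 1, 1 block(s) of size 2.
In nonincreasing order the block sizes are [2, 1, 1].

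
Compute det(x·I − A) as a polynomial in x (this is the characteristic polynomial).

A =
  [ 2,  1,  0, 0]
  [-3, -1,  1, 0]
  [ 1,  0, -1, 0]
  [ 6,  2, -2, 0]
x^4

Expanding det(x·I − A) (e.g. by cofactor expansion or by noting that A is similar to its Jordan form J, which has the same characteristic polynomial as A) gives
  χ_A(x) = x^4
which factors as x^4. The eigenvalues (with algebraic multiplicities) are λ = 0 with multiplicity 4.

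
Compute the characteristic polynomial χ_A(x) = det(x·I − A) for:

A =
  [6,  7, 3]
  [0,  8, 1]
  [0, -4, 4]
x^3 - 18*x^2 + 108*x - 216

Expanding det(x·I − A) (e.g. by cofactor expansion or by noting that A is similar to its Jordan form J, which has the same characteristic polynomial as A) gives
  χ_A(x) = x^3 - 18*x^2 + 108*x - 216
which factors as (x - 6)^3. The eigenvalues (with algebraic multiplicities) are λ = 6 with multiplicity 3.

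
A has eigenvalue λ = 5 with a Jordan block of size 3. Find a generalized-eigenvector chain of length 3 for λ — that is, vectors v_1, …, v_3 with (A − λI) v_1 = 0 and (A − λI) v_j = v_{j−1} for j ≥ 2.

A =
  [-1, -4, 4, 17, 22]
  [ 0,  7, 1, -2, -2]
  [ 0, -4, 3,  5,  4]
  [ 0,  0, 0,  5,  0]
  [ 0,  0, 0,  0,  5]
A Jordan chain for λ = 5 of length 3:
v_1 = (-2, 1, -2, 0, 0)ᵀ
v_2 = (5, -2, 5, 0, 0)ᵀ
v_3 = (2, 0, 0, 1, 0)ᵀ

Let N = A − (5)·I. We want v_3 with N^3 v_3 = 0 but N^2 v_3 ≠ 0; then v_{j-1} := N · v_j for j = 3, …, 2.

Pick v_3 = (2, 0, 0, 1, 0)ᵀ.
Then v_2 = N · v_3 = (5, -2, 5, 0, 0)ᵀ.
Then v_1 = N · v_2 = (-2, 1, -2, 0, 0)ᵀ.

Sanity check: (A − (5)·I) v_1 = (0, 0, 0, 0, 0)ᵀ = 0. ✓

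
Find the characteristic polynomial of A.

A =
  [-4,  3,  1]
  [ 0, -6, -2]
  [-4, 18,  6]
x^3 + 4*x^2 + 4*x

Expanding det(x·I − A) (e.g. by cofactor expansion or by noting that A is similar to its Jordan form J, which has the same characteristic polynomial as A) gives
  χ_A(x) = x^3 + 4*x^2 + 4*x
which factors as x*(x + 2)^2. The eigenvalues (with algebraic multiplicities) are λ = -2 with multiplicity 2, λ = 0 with multiplicity 1.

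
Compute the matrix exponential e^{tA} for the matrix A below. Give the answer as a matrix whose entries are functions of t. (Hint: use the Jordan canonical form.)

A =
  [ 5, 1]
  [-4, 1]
e^{tA} =
  [2*t*exp(3*t) + exp(3*t), t*exp(3*t)]
  [-4*t*exp(3*t), -2*t*exp(3*t) + exp(3*t)]

Strategy: write A = P · J · P⁻¹ where J is a Jordan canonical form, so e^{tA} = P · e^{tJ} · P⁻¹, and e^{tJ} can be computed block-by-block.

A has Jordan form
J =
  [3, 1]
  [0, 3]
(up to reordering of blocks).

Per-block formulas:
  For a 2×2 Jordan block J_2(3): exp(t · J_2(3)) = e^(3t)·(I + t·N), where N is the 2×2 nilpotent shift.

After assembling e^{tJ} and conjugating by P, we get:

e^{tA} =
  [2*t*exp(3*t) + exp(3*t), t*exp(3*t)]
  [-4*t*exp(3*t), -2*t*exp(3*t) + exp(3*t)]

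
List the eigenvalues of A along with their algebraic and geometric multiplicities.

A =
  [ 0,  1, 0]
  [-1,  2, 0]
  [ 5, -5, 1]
λ = 1: alg = 3, geom = 2

Step 1 — factor the characteristic polynomial to read off the algebraic multiplicities:
  χ_A(x) = (x - 1)^3

Step 2 — compute geometric multiplicities via the rank-nullity identity g(λ) = n − rank(A − λI):
  rank(A − (1)·I) = 1, so dim ker(A − (1)·I) = n − 1 = 2

Summary:
  λ = 1: algebraic multiplicity = 3, geometric multiplicity = 2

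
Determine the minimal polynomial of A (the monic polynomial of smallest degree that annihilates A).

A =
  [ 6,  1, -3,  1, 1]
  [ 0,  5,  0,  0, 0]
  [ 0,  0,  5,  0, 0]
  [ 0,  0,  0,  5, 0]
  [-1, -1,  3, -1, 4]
x^2 - 10*x + 25

The characteristic polynomial is χ_A(x) = (x - 5)^5, so the eigenvalues are known. The minimal polynomial is
  m_A(x) = Π_λ (x − λ)^{k_λ}
where k_λ is the size of the *largest* Jordan block for λ (equivalently, the smallest k with (A − λI)^k v = 0 for every generalised eigenvector v of λ).

  λ = 5: largest Jordan block has size 2, contributing (x − 5)^2

So m_A(x) = (x - 5)^2 = x^2 - 10*x + 25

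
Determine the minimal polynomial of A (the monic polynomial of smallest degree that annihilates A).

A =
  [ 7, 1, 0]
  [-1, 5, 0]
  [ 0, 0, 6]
x^2 - 12*x + 36

The characteristic polynomial is χ_A(x) = (x - 6)^3, so the eigenvalues are known. The minimal polynomial is
  m_A(x) = Π_λ (x − λ)^{k_λ}
where k_λ is the size of the *largest* Jordan block for λ (equivalently, the smallest k with (A − λI)^k v = 0 for every generalised eigenvector v of λ).

  λ = 6: largest Jordan block has size 2, contributing (x − 6)^2

So m_A(x) = (x - 6)^2 = x^2 - 12*x + 36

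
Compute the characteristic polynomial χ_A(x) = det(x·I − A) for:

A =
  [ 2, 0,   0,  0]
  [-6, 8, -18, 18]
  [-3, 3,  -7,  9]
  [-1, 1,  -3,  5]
x^4 - 8*x^3 + 24*x^2 - 32*x + 16

Expanding det(x·I − A) (e.g. by cofactor expansion or by noting that A is similar to its Jordan form J, which has the same characteristic polynomial as A) gives
  χ_A(x) = x^4 - 8*x^3 + 24*x^2 - 32*x + 16
which factors as (x - 2)^4. The eigenvalues (with algebraic multiplicities) are λ = 2 with multiplicity 4.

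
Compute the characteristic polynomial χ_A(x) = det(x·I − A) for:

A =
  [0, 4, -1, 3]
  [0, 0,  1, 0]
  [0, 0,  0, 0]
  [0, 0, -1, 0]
x^4

Expanding det(x·I − A) (e.g. by cofactor expansion or by noting that A is similar to its Jordan form J, which has the same characteristic polynomial as A) gives
  χ_A(x) = x^4
which factors as x^4. The eigenvalues (with algebraic multiplicities) are λ = 0 with multiplicity 4.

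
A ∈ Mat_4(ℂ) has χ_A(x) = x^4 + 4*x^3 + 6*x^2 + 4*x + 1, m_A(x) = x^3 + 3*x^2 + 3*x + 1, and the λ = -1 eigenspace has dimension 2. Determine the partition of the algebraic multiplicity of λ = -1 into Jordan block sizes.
Block sizes for λ = -1: [3, 1]

Step 1 — from the characteristic polynomial, algebraic multiplicity of λ = -1 is 4. From dim ker(A − (-1)·I) = 2, there are exactly 2 Jordan blocks for λ = -1.
Step 2 — from the minimal polynomial, the factor (x + 1)^3 tells us the largest block for λ = -1 has size 3.
Step 3 — with total size 4, 2 blocks, and largest block 3, the block sizes (in nonincreasing order) are [3, 1].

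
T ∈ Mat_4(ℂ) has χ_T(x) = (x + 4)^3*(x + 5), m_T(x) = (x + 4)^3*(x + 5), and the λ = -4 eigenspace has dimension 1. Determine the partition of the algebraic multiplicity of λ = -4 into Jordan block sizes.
Block sizes for λ = -4: [3]

Step 1 — from the characteristic polynomial, algebraic multiplicity of λ = -4 is 3. From dim ker(T − (-4)·I) = 1, there are exactly 1 Jordan blocks for λ = -4.
Step 2 — from the minimal polynomial, the factor (x + 4)^3 tells us the largest block for λ = -4 has size 3.
Step 3 — with total size 3, 1 blocks, and largest block 3, the block sizes (in nonincreasing order) are [3].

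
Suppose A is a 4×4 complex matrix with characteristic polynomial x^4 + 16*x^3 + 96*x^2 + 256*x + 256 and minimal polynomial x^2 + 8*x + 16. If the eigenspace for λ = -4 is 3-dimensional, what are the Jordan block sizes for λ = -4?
Block sizes for λ = -4: [2, 1, 1]

Step 1 — from the characteristic polynomial, algebraic multiplicity of λ = -4 is 4. From dim ker(A − (-4)·I) = 3, there are exactly 3 Jordan blocks for λ = -4.
Step 2 — from the minimal polynomial, the factor (x + 4)^2 tells us the largest block for λ = -4 has size 2.
Step 3 — with total size 4, 3 blocks, and largest block 2, the block sizes (in nonincreasing order) are [2, 1, 1].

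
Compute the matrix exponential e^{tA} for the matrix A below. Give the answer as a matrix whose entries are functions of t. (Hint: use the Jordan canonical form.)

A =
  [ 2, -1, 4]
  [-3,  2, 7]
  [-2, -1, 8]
e^{tA} =
  [-t^2*exp(4*t)/2 - 2*t*exp(4*t) + exp(4*t), -t*exp(4*t), t^2*exp(4*t)/2 + 4*t*exp(4*t)]
  [-t^2*exp(4*t) - 3*t*exp(4*t), -2*t*exp(4*t) + exp(4*t), t^2*exp(4*t) + 7*t*exp(4*t)]
  [-t^2*exp(4*t)/2 - 2*t*exp(4*t), -t*exp(4*t), t^2*exp(4*t)/2 + 4*t*exp(4*t) + exp(4*t)]

Strategy: write A = P · J · P⁻¹ where J is a Jordan canonical form, so e^{tA} = P · e^{tJ} · P⁻¹, and e^{tJ} can be computed block-by-block.

A has Jordan form
J =
  [4, 1, 0]
  [0, 4, 1]
  [0, 0, 4]
(up to reordering of blocks).

Per-block formulas:
  For a 3×3 Jordan block J_3(4): exp(t · J_3(4)) = e^(4t)·(I + t·N + (t^2/2)·N^2), where N is the 3×3 nilpotent shift.

After assembling e^{tJ} and conjugating by P, we get:

e^{tA} =
  [-t^2*exp(4*t)/2 - 2*t*exp(4*t) + exp(4*t), -t*exp(4*t), t^2*exp(4*t)/2 + 4*t*exp(4*t)]
  [-t^2*exp(4*t) - 3*t*exp(4*t), -2*t*exp(4*t) + exp(4*t), t^2*exp(4*t) + 7*t*exp(4*t)]
  [-t^2*exp(4*t)/2 - 2*t*exp(4*t), -t*exp(4*t), t^2*exp(4*t)/2 + 4*t*exp(4*t) + exp(4*t)]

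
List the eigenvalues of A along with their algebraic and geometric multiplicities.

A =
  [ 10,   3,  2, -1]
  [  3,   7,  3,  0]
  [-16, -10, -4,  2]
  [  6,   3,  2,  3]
λ = 4: alg = 4, geom = 2

Step 1 — factor the characteristic polynomial to read off the algebraic multiplicities:
  χ_A(x) = (x - 4)^4

Step 2 — compute geometric multiplicities via the rank-nullity identity g(λ) = n − rank(A − λI):
  rank(A − (4)·I) = 2, so dim ker(A − (4)·I) = n − 2 = 2

Summary:
  λ = 4: algebraic multiplicity = 4, geometric multiplicity = 2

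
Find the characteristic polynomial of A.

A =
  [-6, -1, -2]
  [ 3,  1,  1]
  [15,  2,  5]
x^3

Expanding det(x·I − A) (e.g. by cofactor expansion or by noting that A is similar to its Jordan form J, which has the same characteristic polynomial as A) gives
  χ_A(x) = x^3
which factors as x^3. The eigenvalues (with algebraic multiplicities) are λ = 0 with multiplicity 3.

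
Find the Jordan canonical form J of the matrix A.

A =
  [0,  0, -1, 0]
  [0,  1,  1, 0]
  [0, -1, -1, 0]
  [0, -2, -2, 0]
J_3(0) ⊕ J_1(0)

The characteristic polynomial is
  det(x·I − A) = x^4

Eigenvalues and multiplicities (the geometric multiplicity of λ is n − rank(A − λI), which equals the number of Jordan blocks for λ):
  λ = 0: algebraic multiplicity = 4, geometric multiplicity = 2

Determining the block sizes for each eigenvalue:
  λ = 0: with am = 4 and gm = 2, the partition is not yet determined (e.g. several partitions of 4 into 2 parts exist). Let N = A − (0)·I. Computing rank(N^1) = 2, rank(N^2) = 1, rank(N^3) = 0; the number of blocks of size ≥ j is rank(N^{j−1}) − rank(N^j), giving [2, 1, 1]. So we have 1 block(s) of size 3, 1 block(s) of size 1 → block sizes [3, 1]

Assembling the blocks gives a Jordan form
J =
  [0, 1, 0, 0]
  [0, 0, 1, 0]
  [0, 0, 0, 0]
  [0, 0, 0, 0]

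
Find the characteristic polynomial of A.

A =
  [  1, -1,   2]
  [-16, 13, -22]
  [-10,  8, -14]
x^3 - 3*x - 2

Expanding det(x·I − A) (e.g. by cofactor expansion or by noting that A is similar to its Jordan form J, which has the same characteristic polynomial as A) gives
  χ_A(x) = x^3 - 3*x - 2
which factors as (x - 2)*(x + 1)^2. The eigenvalues (with algebraic multiplicities) are λ = -1 with multiplicity 2, λ = 2 with multiplicity 1.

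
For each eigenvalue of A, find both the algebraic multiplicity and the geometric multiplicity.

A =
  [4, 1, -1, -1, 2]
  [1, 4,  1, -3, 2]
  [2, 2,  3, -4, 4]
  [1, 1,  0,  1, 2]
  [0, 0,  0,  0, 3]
λ = 3: alg = 5, geom = 3

Step 1 — factor the characteristic polynomial to read off the algebraic multiplicities:
  χ_A(x) = (x - 3)^5

Step 2 — compute geometric multiplicities via the rank-nullity identity g(λ) = n − rank(A − λI):
  rank(A − (3)·I) = 2, so dim ker(A − (3)·I) = n − 2 = 3

Summary:
  λ = 3: algebraic multiplicity = 5, geometric multiplicity = 3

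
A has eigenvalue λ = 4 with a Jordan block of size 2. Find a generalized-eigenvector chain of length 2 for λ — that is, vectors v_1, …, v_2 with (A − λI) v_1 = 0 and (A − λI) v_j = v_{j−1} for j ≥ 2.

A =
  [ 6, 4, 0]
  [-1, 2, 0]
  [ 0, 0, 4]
A Jordan chain for λ = 4 of length 2:
v_1 = (2, -1, 0)ᵀ
v_2 = (1, 0, 0)ᵀ

Let N = A − (4)·I. We want v_2 with N^2 v_2 = 0 but N^1 v_2 ≠ 0; then v_{j-1} := N · v_j for j = 2, …, 2.

Pick v_2 = (1, 0, 0)ᵀ.
Then v_1 = N · v_2 = (2, -1, 0)ᵀ.

Sanity check: (A − (4)·I) v_1 = (0, 0, 0)ᵀ = 0. ✓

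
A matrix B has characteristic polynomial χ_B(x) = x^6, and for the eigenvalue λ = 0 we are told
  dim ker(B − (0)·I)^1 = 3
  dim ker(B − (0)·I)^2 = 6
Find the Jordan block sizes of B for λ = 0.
Block sizes for λ = 0: [2, 2, 2]

From the dimensions of kernels of powers, the number of Jordan blocks of size at least j is d_j − d_{j−1} where d_j = dim ker(N^j) (with d_0 = 0). Computing the differences gives [3, 3].
The number of blocks of size exactly k is (#blocks of size ≥ k) − (#blocks of size ≥ k + 1), so the partition is: 3 block(s) of size 2.
In nonincreasing order the block sizes are [2, 2, 2].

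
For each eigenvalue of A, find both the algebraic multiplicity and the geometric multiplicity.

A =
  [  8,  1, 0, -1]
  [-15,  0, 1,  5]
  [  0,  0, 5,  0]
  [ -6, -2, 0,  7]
λ = 5: alg = 4, geom = 2

Step 1 — factor the characteristic polynomial to read off the algebraic multiplicities:
  χ_A(x) = (x - 5)^4

Step 2 — compute geometric multiplicities via the rank-nullity identity g(λ) = n − rank(A − λI):
  rank(A − (5)·I) = 2, so dim ker(A − (5)·I) = n − 2 = 2

Summary:
  λ = 5: algebraic multiplicity = 4, geometric multiplicity = 2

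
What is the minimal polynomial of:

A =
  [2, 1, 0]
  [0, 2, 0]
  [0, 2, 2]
x^2 - 4*x + 4

The characteristic polynomial is χ_A(x) = (x - 2)^3, so the eigenvalues are known. The minimal polynomial is
  m_A(x) = Π_λ (x − λ)^{k_λ}
where k_λ is the size of the *largest* Jordan block for λ (equivalently, the smallest k with (A − λI)^k v = 0 for every generalised eigenvector v of λ).

  λ = 2: largest Jordan block has size 2, contributing (x − 2)^2

So m_A(x) = (x - 2)^2 = x^2 - 4*x + 4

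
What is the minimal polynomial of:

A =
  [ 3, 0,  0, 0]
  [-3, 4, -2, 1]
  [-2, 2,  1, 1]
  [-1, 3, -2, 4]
x^3 - 9*x^2 + 27*x - 27

The characteristic polynomial is χ_A(x) = (x - 3)^4, so the eigenvalues are known. The minimal polynomial is
  m_A(x) = Π_λ (x − λ)^{k_λ}
where k_λ is the size of the *largest* Jordan block for λ (equivalently, the smallest k with (A − λI)^k v = 0 for every generalised eigenvector v of λ).

  λ = 3: largest Jordan block has size 3, contributing (x − 3)^3

So m_A(x) = (x - 3)^3 = x^3 - 9*x^2 + 27*x - 27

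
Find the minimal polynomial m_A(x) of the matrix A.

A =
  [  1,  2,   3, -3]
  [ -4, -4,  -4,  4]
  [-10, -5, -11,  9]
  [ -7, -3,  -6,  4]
x^4 + 10*x^3 + 36*x^2 + 56*x + 32

The characteristic polynomial is χ_A(x) = (x + 2)^3*(x + 4), so the eigenvalues are known. The minimal polynomial is
  m_A(x) = Π_λ (x − λ)^{k_λ}
where k_λ is the size of the *largest* Jordan block for λ (equivalently, the smallest k with (A − λI)^k v = 0 for every generalised eigenvector v of λ).

  λ = -4: largest Jordan block has size 1, contributing (x + 4)
  λ = -2: largest Jordan block has size 3, contributing (x + 2)^3

So m_A(x) = (x + 2)^3*(x + 4) = x^4 + 10*x^3 + 36*x^2 + 56*x + 32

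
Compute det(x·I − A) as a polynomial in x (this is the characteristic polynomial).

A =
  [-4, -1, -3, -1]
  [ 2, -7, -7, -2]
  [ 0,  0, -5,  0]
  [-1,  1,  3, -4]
x^4 + 20*x^3 + 150*x^2 + 500*x + 625

Expanding det(x·I − A) (e.g. by cofactor expansion or by noting that A is similar to its Jordan form J, which has the same characteristic polynomial as A) gives
  χ_A(x) = x^4 + 20*x^3 + 150*x^2 + 500*x + 625
which factors as (x + 5)^4. The eigenvalues (with algebraic multiplicities) are λ = -5 with multiplicity 4.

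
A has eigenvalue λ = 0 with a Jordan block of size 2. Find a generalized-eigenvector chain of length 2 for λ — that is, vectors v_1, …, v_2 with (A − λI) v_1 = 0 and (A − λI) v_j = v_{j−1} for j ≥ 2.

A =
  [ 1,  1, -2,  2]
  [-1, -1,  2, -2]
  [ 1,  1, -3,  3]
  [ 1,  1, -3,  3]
A Jordan chain for λ = 0 of length 2:
v_1 = (1, -1, 1, 1)ᵀ
v_2 = (1, 0, 0, 0)ᵀ

Let N = A − (0)·I. We want v_2 with N^2 v_2 = 0 but N^1 v_2 ≠ 0; then v_{j-1} := N · v_j for j = 2, …, 2.

Pick v_2 = (1, 0, 0, 0)ᵀ.
Then v_1 = N · v_2 = (1, -1, 1, 1)ᵀ.

Sanity check: (A − (0)·I) v_1 = (0, 0, 0, 0)ᵀ = 0. ✓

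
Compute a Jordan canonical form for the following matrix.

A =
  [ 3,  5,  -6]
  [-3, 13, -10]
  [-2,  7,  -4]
J_3(4)

The characteristic polynomial is
  det(x·I − A) = x^3 - 12*x^2 + 48*x - 64 = (x - 4)^3

Eigenvalues and multiplicities (the geometric multiplicity of λ is n − rank(A − λI), which equals the number of Jordan blocks for λ):
  λ = 4: algebraic multiplicity = 3, geometric multiplicity = 1

Determining the block sizes for each eigenvalue:
  λ = 4: one block (gm = 1), so the single block has size am = 3 → block sizes [3]

Assembling the blocks gives a Jordan form
J =
  [4, 1, 0]
  [0, 4, 1]
  [0, 0, 4]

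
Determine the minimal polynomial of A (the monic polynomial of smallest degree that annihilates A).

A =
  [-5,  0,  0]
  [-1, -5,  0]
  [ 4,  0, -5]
x^2 + 10*x + 25

The characteristic polynomial is χ_A(x) = (x + 5)^3, so the eigenvalues are known. The minimal polynomial is
  m_A(x) = Π_λ (x − λ)^{k_λ}
where k_λ is the size of the *largest* Jordan block for λ (equivalently, the smallest k with (A − λI)^k v = 0 for every generalised eigenvector v of λ).

  λ = -5: largest Jordan block has size 2, contributing (x + 5)^2

So m_A(x) = (x + 5)^2 = x^2 + 10*x + 25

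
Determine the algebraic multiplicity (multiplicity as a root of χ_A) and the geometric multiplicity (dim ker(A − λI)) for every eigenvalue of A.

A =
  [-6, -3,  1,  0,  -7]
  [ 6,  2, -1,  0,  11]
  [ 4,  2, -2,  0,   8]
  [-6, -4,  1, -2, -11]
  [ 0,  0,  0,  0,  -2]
λ = -2: alg = 5, geom = 3

Step 1 — factor the characteristic polynomial to read off the algebraic multiplicities:
  χ_A(x) = (x + 2)^5

Step 2 — compute geometric multiplicities via the rank-nullity identity g(λ) = n − rank(A − λI):
  rank(A − (-2)·I) = 2, so dim ker(A − (-2)·I) = n − 2 = 3

Summary:
  λ = -2: algebraic multiplicity = 5, geometric multiplicity = 3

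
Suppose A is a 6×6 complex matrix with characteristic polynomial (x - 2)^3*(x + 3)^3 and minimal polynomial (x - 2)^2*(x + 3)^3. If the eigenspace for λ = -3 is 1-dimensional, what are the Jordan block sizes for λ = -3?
Block sizes for λ = -3: [3]

Step 1 — from the characteristic polynomial, algebraic multiplicity of λ = -3 is 3. From dim ker(A − (-3)·I) = 1, there are exactly 1 Jordan blocks for λ = -3.
Step 2 — from the minimal polynomial, the factor (x + 3)^3 tells us the largest block for λ = -3 has size 3.
Step 3 — with total size 3, 1 blocks, and largest block 3, the block sizes (in nonincreasing order) are [3].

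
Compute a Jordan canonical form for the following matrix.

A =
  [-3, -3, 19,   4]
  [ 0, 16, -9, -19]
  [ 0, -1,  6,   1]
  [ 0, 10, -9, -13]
J_2(-3) ⊕ J_2(6)

The characteristic polynomial is
  det(x·I − A) = x^4 - 6*x^3 - 27*x^2 + 108*x + 324 = (x - 6)^2*(x + 3)^2

Eigenvalues and multiplicities (the geometric multiplicity of λ is n − rank(A − λI), which equals the number of Jordan blocks for λ):
  λ = -3: algebraic multiplicity = 2, geometric multiplicity = 1
  λ = 6: algebraic multiplicity = 2, geometric multiplicity = 1

Determining the block sizes for each eigenvalue:
  λ = -3: one block (gm = 1), so the single block has size am = 2 → block sizes [2]
  λ = 6: one block (gm = 1), so the single block has size am = 2 → block sizes [2]

Assembling the blocks gives a Jordan form
J =
  [-3,  1, 0, 0]
  [ 0, -3, 0, 0]
  [ 0,  0, 6, 1]
  [ 0,  0, 0, 6]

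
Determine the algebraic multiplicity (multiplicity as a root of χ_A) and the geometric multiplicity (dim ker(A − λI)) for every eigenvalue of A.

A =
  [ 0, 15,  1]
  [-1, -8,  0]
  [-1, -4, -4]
λ = -4: alg = 3, geom = 1

Step 1 — factor the characteristic polynomial to read off the algebraic multiplicities:
  χ_A(x) = (x + 4)^3

Step 2 — compute geometric multiplicities via the rank-nullity identity g(λ) = n − rank(A − λI):
  rank(A − (-4)·I) = 2, so dim ker(A − (-4)·I) = n − 2 = 1

Summary:
  λ = -4: algebraic multiplicity = 3, geometric multiplicity = 1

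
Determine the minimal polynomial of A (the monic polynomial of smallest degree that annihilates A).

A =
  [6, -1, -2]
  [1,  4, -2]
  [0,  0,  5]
x^2 - 10*x + 25

The characteristic polynomial is χ_A(x) = (x - 5)^3, so the eigenvalues are known. The minimal polynomial is
  m_A(x) = Π_λ (x − λ)^{k_λ}
where k_λ is the size of the *largest* Jordan block for λ (equivalently, the smallest k with (A − λI)^k v = 0 for every generalised eigenvector v of λ).

  λ = 5: largest Jordan block has size 2, contributing (x − 5)^2

So m_A(x) = (x - 5)^2 = x^2 - 10*x + 25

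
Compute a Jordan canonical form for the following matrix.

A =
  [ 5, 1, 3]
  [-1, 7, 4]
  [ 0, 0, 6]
J_3(6)

The characteristic polynomial is
  det(x·I − A) = x^3 - 18*x^2 + 108*x - 216 = (x - 6)^3

Eigenvalues and multiplicities (the geometric multiplicity of λ is n − rank(A − λI), which equals the number of Jordan blocks for λ):
  λ = 6: algebraic multiplicity = 3, geometric multiplicity = 1

Determining the block sizes for each eigenvalue:
  λ = 6: one block (gm = 1), so the single block has size am = 3 → block sizes [3]

Assembling the blocks gives a Jordan form
J =
  [6, 1, 0]
  [0, 6, 1]
  [0, 0, 6]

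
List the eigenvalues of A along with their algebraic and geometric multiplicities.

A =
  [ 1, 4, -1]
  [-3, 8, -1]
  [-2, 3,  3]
λ = 4: alg = 3, geom = 1

Step 1 — factor the characteristic polynomial to read off the algebraic multiplicities:
  χ_A(x) = (x - 4)^3

Step 2 — compute geometric multiplicities via the rank-nullity identity g(λ) = n − rank(A − λI):
  rank(A − (4)·I) = 2, so dim ker(A − (4)·I) = n − 2 = 1

Summary:
  λ = 4: algebraic multiplicity = 3, geometric multiplicity = 1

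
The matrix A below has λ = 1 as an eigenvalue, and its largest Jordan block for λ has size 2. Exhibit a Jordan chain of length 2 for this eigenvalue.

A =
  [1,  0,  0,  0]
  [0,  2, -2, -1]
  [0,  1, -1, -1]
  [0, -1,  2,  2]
A Jordan chain for λ = 1 of length 2:
v_1 = (0, 1, 1, -1)ᵀ
v_2 = (0, 1, 0, 0)ᵀ

Let N = A − (1)·I. We want v_2 with N^2 v_2 = 0 but N^1 v_2 ≠ 0; then v_{j-1} := N · v_j for j = 2, …, 2.

Pick v_2 = (0, 1, 0, 0)ᵀ.
Then v_1 = N · v_2 = (0, 1, 1, -1)ᵀ.

Sanity check: (A − (1)·I) v_1 = (0, 0, 0, 0)ᵀ = 0. ✓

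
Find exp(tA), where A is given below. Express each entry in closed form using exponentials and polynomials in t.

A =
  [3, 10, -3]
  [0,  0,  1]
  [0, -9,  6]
e^{tA} =
  [exp(3*t), -3*t^2*exp(3*t)/2 + 10*t*exp(3*t), t^2*exp(3*t)/2 - 3*t*exp(3*t)]
  [0, -3*t*exp(3*t) + exp(3*t), t*exp(3*t)]
  [0, -9*t*exp(3*t), 3*t*exp(3*t) + exp(3*t)]

Strategy: write A = P · J · P⁻¹ where J is a Jordan canonical form, so e^{tA} = P · e^{tJ} · P⁻¹, and e^{tJ} can be computed block-by-block.

A has Jordan form
J =
  [3, 1, 0]
  [0, 3, 1]
  [0, 0, 3]
(up to reordering of blocks).

Per-block formulas:
  For a 3×3 Jordan block J_3(3): exp(t · J_3(3)) = e^(3t)·(I + t·N + (t^2/2)·N^2), where N is the 3×3 nilpotent shift.

After assembling e^{tJ} and conjugating by P, we get:

e^{tA} =
  [exp(3*t), -3*t^2*exp(3*t)/2 + 10*t*exp(3*t), t^2*exp(3*t)/2 - 3*t*exp(3*t)]
  [0, -3*t*exp(3*t) + exp(3*t), t*exp(3*t)]
  [0, -9*t*exp(3*t), 3*t*exp(3*t) + exp(3*t)]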